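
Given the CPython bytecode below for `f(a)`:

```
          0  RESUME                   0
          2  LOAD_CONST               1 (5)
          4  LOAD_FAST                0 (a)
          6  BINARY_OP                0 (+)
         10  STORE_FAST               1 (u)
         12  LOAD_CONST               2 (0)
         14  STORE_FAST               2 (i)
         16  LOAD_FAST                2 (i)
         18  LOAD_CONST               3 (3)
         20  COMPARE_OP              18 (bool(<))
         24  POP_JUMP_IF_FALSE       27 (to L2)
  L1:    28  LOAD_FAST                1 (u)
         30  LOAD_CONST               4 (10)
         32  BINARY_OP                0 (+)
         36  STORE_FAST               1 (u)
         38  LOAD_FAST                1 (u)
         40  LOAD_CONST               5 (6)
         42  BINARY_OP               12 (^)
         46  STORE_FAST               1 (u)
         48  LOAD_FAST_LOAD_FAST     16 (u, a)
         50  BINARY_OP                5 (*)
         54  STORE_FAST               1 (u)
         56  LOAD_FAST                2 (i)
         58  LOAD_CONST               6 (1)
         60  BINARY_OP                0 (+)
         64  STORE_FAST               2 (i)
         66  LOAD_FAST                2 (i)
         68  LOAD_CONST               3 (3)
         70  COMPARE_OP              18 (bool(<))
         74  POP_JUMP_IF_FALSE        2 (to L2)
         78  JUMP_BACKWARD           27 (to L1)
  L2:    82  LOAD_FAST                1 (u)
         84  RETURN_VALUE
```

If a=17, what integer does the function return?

LOAD_CONST → push 5
LOAD_FAST a → push 17
BINARY_OP + → 5 + 17 = 22
STORE_FAST u → u=22
LOAD_CONST → push 0
STORE_FAST i → i=0
LOAD_FAST i → push 0
LOAD_CONST → push 3
COMPARE_OP bool(<) → 0 vs 3 = True
POP_JUMP_IF_FALSE → pop True; no jump
LOAD_FAST u → push 22
LOAD_CONST → push 10
BINARY_OP + → 22 + 10 = 32
STORE_FAST u → u=32
LOAD_FAST u → push 32
LOAD_CONST → push 6
BINARY_OP ^ → 32 ^ 6 = 38
STORE_FAST u → u=38
LOAD_FAST_LOAD_FAST u,a → push 38,17
BINARY_OP * → 38 * 17 = 646
STORE_FAST u → u=646
LOAD_FAST i → push 0
LOAD_CONST → push 1
BINARY_OP + → 0 + 1 = 1
STORE_FAST i → i=1
LOAD_FAST i → push 1
LOAD_CONST → push 3
COMPARE_OP bool(<) → 1 vs 3 = True
POP_JUMP_IF_FALSE → pop True; no jump
LOAD_FAST u → push 646
LOAD_CONST → push 10
BINARY_OP + → 646 + 10 = 656
STORE_FAST u → u=656
LOAD_FAST u → push 656
LOAD_CONST → push 6
BINARY_OP ^ → 656 ^ 6 = 662
STORE_FAST u → u=662
LOAD_FAST_LOAD_FAST u,a → push 662,17
BINARY_OP * → 662 * 17 = 11254
STORE_FAST u → u=11254
LOAD_FAST i → push 1
LOAD_CONST → push 1
BINARY_OP + → 1 + 1 = 2
STORE_FAST i → i=2
LOAD_FAST i → push 2
LOAD_CONST → push 3
COMPARE_OP bool(<) → 2 vs 3 = True
POP_JUMP_IF_FALSE → pop True; no jump
LOAD_FAST u → push 11254
LOAD_CONST → push 10
BINARY_OP + → 11254 + 10 = 11264
STORE_FAST u → u=11264
LOAD_FAST u → push 11264
LOAD_CONST → push 6
BINARY_OP ^ → 11264 ^ 6 = 11270
STORE_FAST u → u=11270
LOAD_FAST_LOAD_FAST u,a → push 11270,17
BINARY_OP * → 11270 * 17 = 191590
STORE_FAST u → u=191590
LOAD_FAST i → push 2
LOAD_CONST → push 1
BINARY_OP + → 2 + 1 = 3
STORE_FAST i → i=3
LOAD_FAST i → push 3
LOAD_CONST → push 3
COMPARE_OP bool(<) → 3 vs 3 = False
POP_JUMP_IF_FALSE → pop False; jump
LOAD_FAST u → push 191590
RETURN_VALUE → return 191590.

191590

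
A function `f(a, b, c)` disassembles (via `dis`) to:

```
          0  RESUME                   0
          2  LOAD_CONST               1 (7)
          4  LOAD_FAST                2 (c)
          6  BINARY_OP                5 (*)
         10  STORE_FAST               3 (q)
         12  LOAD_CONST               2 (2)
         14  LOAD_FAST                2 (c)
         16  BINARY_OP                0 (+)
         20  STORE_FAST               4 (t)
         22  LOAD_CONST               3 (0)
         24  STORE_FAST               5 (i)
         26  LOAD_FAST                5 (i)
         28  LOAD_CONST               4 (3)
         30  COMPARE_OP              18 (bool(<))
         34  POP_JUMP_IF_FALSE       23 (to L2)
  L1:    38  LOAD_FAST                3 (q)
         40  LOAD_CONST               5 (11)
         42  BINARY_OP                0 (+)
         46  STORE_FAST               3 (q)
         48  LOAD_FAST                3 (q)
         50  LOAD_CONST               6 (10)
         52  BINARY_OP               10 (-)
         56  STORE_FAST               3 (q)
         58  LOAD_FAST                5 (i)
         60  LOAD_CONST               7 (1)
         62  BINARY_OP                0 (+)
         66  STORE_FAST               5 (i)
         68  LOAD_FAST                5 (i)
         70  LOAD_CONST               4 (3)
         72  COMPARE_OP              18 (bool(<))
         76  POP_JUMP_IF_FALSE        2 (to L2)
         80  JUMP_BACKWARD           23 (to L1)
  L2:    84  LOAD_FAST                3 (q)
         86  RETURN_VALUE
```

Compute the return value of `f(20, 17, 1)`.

LOAD_CONST → push 7. Stack: [7]
LOAD_FAST c → push 1. Stack: [7, 1]
BINARY_OP * → 7 * 1 = 7. Stack: [7]
STORE_FAST q → q=7. Stack: []
LOAD_CONST → push 2. Stack: [2]
LOAD_FAST c → push 1. Stack: [2, 1]
BINARY_OP + → 2 + 1 = 3. Stack: [3]
STORE_FAST t → t=3. Stack: []
LOAD_CONST → push 0. Stack: [0]
STORE_FAST i → i=0. Stack: []
LOAD_FAST i → push 0. Stack: [0]
LOAD_CONST → push 3. Stack: [0, 3]
COMPARE_OP bool(<) → 0 vs 3 = True. Stack: [True]
POP_JUMP_IF_FALSE → pop True; no jump. Stack: []
LOAD_FAST q → push 7. Stack: [7]
LOAD_CONST → push 11. Stack: [7, 11]
BINARY_OP + → 7 + 11 = 18. Stack: [18]
STORE_FAST q → q=18. Stack: []
LOAD_FAST q → push 18. Stack: [18]
LOAD_CONST → push 10. Stack: [18, 10]
BINARY_OP - → 18 - 10 = 8. Stack: [8]
STORE_FAST q → q=8. Stack: []
LOAD_FAST i → push 0. Stack: [0]
LOAD_CONST → push 1. Stack: [0, 1]
BINARY_OP + → 0 + 1 = 1. Stack: [1]
STORE_FAST i → i=1. Stack: []
LOAD_FAST i → push 1. Stack: [1]
LOAD_CONST → push 3. Stack: [1, 3]
COMPARE_OP bool(<) → 1 vs 3 = True. Stack: [True]
POP_JUMP_IF_FALSE → pop True; no jump. Stack: []
LOAD_FAST q → push 8. Stack: [8]
LOAD_CONST → push 11. Stack: [8, 11]
BINARY_OP + → 8 + 11 = 19. Stack: [19]
STORE_FAST q → q=19. Stack: []
LOAD_FAST q → push 19. Stack: [19]
LOAD_CONST → push 10. Stack: [19, 10]
BINARY_OP - → 19 - 10 = 9. Stack: [9]
STORE_FAST q → q=9. Stack: []
LOAD_FAST i → push 1. Stack: [1]
LOAD_CONST → push 1. Stack: [1, 1]
BINARY_OP + → 1 + 1 = 2. Stack: [2]
STORE_FAST i → i=2. Stack: []
LOAD_FAST i → push 2. Stack: [2]
LOAD_CONST → push 3. Stack: [2, 3]
COMPARE_OP bool(<) → 2 vs 3 = True. Stack: [True]
POP_JUMP_IF_FALSE → pop True; no jump. Stack: []
LOAD_FAST q → push 9. Stack: [9]
LOAD_CONST → push 11. Stack: [9, 11]
BINARY_OP + → 9 + 11 = 20. Stack: [20]
STORE_FAST q → q=20. Stack: []
LOAD_FAST q → push 20. Stack: [20]
LOAD_CONST → push 10. Stack: [20, 10]
BINARY_OP - → 20 - 10 = 10. Stack: [10]
STORE_FAST q → q=10. Stack: []
LOAD_FAST i → push 2. Stack: [2]
LOAD_CONST → push 1. Stack: [2, 1]
BINARY_OP + → 2 + 1 = 3. Stack: [3]
STORE_FAST i → i=3. Stack: []
LOAD_FAST i → push 3. Stack: [3]
LOAD_CONST → push 3. Stack: [3, 3]
COMPARE_OP bool(<) → 3 vs 3 = False. Stack: [False]
POP_JUMP_IF_FALSE → pop False; jump. Stack: []
LOAD_FAST q → push 10. Stack: [10]
RETURN_VALUE → return 10.

10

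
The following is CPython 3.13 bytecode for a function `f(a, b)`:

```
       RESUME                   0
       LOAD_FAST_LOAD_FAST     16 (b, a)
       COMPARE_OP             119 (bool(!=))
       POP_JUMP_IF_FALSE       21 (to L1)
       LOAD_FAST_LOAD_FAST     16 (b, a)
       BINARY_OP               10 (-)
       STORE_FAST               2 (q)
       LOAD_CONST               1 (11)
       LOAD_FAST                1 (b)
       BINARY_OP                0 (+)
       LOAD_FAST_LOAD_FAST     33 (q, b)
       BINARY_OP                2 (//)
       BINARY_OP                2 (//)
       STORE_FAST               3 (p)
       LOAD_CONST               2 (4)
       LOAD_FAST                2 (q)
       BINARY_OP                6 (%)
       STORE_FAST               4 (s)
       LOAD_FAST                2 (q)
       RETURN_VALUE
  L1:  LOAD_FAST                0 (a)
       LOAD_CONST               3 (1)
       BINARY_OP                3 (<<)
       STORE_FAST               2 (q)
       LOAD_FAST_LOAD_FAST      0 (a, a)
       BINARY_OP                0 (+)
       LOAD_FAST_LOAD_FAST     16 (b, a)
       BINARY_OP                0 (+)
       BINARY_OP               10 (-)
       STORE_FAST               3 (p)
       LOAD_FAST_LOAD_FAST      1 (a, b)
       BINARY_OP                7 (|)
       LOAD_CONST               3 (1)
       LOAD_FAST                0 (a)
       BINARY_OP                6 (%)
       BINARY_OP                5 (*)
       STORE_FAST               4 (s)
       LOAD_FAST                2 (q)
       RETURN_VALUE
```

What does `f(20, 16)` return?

LOAD_FAST_LOAD_FAST b,a → push 16,20. Stack: [16, 20]
COMPARE_OP bool(!=) → 16 vs 20 = True. Stack: [True]
POP_JUMP_IF_FALSE → pop True; no jump. Stack: []
LOAD_FAST_LOAD_FAST b,a → push 16,20. Stack: [16, 20]
BINARY_OP - → 16 - 20 = -4. Stack: [-4]
STORE_FAST q → q=-4. Stack: []
LOAD_CONST → push 11. Stack: [11]
LOAD_FAST b → push 16. Stack: [11, 16]
BINARY_OP + → 11 + 16 = 27. Stack: [27]
LOAD_FAST_LOAD_FAST q,b → push -4,16. Stack: [27, -4, 16]
BINARY_OP // → -4 // 16 = -1. Stack: [27, -1]
BINARY_OP // → 27 // -1 = -27. Stack: [-27]
STORE_FAST p → p=-27. Stack: []
LOAD_CONST → push 4. Stack: [4]
LOAD_FAST q → push -4. Stack: [4, -4]
BINARY_OP % → 4 % -4 = 0. Stack: [0]
STORE_FAST s → s=0. Stack: []
LOAD_FAST q → push -4. Stack: [-4]
RETURN_VALUE → return -4.

-4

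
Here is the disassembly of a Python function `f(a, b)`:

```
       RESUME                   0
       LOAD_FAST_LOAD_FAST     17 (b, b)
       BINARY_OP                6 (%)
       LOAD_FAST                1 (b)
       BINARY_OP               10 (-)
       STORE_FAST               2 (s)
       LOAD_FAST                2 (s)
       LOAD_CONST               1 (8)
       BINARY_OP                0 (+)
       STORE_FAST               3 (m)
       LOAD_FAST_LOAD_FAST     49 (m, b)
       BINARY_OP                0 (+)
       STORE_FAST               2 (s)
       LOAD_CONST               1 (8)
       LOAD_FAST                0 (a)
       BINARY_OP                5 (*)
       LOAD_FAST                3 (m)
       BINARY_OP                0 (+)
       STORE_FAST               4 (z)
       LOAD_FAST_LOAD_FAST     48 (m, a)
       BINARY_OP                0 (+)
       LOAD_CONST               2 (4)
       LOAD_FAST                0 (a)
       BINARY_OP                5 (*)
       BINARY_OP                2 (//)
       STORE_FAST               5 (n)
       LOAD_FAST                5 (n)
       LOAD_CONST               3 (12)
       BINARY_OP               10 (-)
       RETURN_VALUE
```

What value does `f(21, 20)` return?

-12

LOAD_FAST_LOAD_FAST b,b → push 20,20. Stack: [20, 20]
BINARY_OP % → 20 % 20 = 0. Stack: [0]
LOAD_FAST b → push 20. Stack: [0, 20]
BINARY_OP - → 0 - 20 = -20. Stack: [-20]
STORE_FAST s → s=-20. Stack: []
LOAD_FAST s → push -20. Stack: [-20]
LOAD_CONST → push 8. Stack: [-20, 8]
BINARY_OP + → -20 + 8 = -12. Stack: [-12]
STORE_FAST m → m=-12. Stack: []
LOAD_FAST_LOAD_FAST m,b → push -12,20. Stack: [-12, 20]
BINARY_OP + → -12 + 20 = 8. Stack: [8]
STORE_FAST s → s=8. Stack: []
LOAD_CONST → push 8. Stack: [8]
LOAD_FAST a → push 21. Stack: [8, 21]
BINARY_OP * → 8 * 21 = 168. Stack: [168]
LOAD_FAST m → push -12. Stack: [168, -12]
BINARY_OP + → 168 + -12 = 156. Stack: [156]
STORE_FAST z → z=156. Stack: []
LOAD_FAST_LOAD_FAST m,a → push -12,21. Stack: [-12, 21]
BINARY_OP + → -12 + 21 = 9. Stack: [9]
LOAD_CONST → push 4. Stack: [9, 4]
LOAD_FAST a → push 21. Stack: [9, 4, 21]
BINARY_OP * → 4 * 21 = 84. Stack: [9, 84]
BINARY_OP // → 9 // 84 = 0. Stack: [0]
STORE_FAST n → n=0. Stack: []
LOAD_FAST n → push 0. Stack: [0]
LOAD_CONST → push 12. Stack: [0, 12]
BINARY_OP - → 0 - 12 = -12. Stack: [-12]
RETURN_VALUE → return -12.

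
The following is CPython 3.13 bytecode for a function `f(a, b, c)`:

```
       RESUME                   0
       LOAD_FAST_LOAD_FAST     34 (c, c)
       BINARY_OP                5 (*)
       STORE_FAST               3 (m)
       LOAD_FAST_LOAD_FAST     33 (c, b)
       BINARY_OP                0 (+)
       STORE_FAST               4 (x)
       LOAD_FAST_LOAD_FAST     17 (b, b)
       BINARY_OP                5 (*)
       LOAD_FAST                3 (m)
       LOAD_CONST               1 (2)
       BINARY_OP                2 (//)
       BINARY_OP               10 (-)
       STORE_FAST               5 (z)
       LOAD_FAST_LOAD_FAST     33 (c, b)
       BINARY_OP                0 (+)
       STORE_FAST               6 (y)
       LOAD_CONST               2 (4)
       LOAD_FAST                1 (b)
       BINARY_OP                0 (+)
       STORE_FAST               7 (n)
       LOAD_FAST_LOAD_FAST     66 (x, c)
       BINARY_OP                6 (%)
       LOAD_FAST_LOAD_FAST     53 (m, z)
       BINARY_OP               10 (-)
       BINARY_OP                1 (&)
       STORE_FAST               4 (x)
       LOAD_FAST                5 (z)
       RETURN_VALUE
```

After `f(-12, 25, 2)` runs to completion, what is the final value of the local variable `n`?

29

LOAD_FAST_LOAD_FAST c,c → push 2,2. Stack: [2, 2]
BINARY_OP * → 2 * 2 = 4. Stack: [4]
STORE_FAST m → m=4. Stack: []
LOAD_FAST_LOAD_FAST c,b → push 2,25. Stack: [2, 25]
BINARY_OP + → 2 + 25 = 27. Stack: [27]
STORE_FAST x → x=27. Stack: []
LOAD_FAST_LOAD_FAST b,b → push 25,25. Stack: [25, 25]
BINARY_OP * → 25 * 25 = 625. Stack: [625]
LOAD_FAST m → push 4. Stack: [625, 4]
LOAD_CONST → push 2. Stack: [625, 4, 2]
BINARY_OP // → 4 // 2 = 2. Stack: [625, 2]
BINARY_OP - → 625 - 2 = 623. Stack: [623]
STORE_FAST z → z=623. Stack: []
LOAD_FAST_LOAD_FAST c,b → push 2,25. Stack: [2, 25]
BINARY_OP + → 2 + 25 = 27. Stack: [27]
STORE_FAST y → y=27. Stack: []
LOAD_CONST → push 4. Stack: [4]
LOAD_FAST b → push 25. Stack: [4, 25]
BINARY_OP + → 4 + 25 = 29. Stack: [29]
STORE_FAST n → n=29. Stack: []
LOAD_FAST_LOAD_FAST x,c → push 27,2. Stack: [27, 2]
BINARY_OP % → 27 % 2 = 1. Stack: [1]
LOAD_FAST_LOAD_FAST m,z → push 4,623. Stack: [1, 4, 623]
BINARY_OP - → 4 - 623 = -619. Stack: [1, -619]
BINARY_OP & → 1 & -619 = 1. Stack: [1]
STORE_FAST x → x=1. Stack: []
LOAD_FAST z → push 623. Stack: [623]
RETURN_VALUE → return 623.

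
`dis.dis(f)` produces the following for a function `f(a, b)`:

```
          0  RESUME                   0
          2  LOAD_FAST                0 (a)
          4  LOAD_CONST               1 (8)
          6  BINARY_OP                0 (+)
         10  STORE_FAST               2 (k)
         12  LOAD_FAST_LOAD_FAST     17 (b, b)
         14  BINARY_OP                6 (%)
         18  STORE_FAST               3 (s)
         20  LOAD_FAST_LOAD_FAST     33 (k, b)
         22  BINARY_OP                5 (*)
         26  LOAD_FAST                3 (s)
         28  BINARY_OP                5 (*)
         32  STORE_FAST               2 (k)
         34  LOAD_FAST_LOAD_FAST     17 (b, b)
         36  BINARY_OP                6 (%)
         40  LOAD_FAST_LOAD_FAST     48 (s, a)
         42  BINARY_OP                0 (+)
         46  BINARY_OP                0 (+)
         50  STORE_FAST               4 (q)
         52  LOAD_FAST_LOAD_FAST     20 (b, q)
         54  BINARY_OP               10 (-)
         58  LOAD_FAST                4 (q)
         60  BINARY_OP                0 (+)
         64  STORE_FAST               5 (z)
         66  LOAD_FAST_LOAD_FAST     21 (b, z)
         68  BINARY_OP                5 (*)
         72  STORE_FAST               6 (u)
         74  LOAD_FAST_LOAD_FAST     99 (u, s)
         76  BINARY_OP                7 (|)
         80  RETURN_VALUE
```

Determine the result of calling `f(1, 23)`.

529

LOAD_FAST a → push 1. Stack: [1]
LOAD_CONST → push 8. Stack: [1, 8]
BINARY_OP + → 1 + 8 = 9. Stack: [9]
STORE_FAST k → k=9. Stack: []
LOAD_FAST_LOAD_FAST b,b → push 23,23. Stack: [23, 23]
BINARY_OP % → 23 % 23 = 0. Stack: [0]
STORE_FAST s → s=0. Stack: []
LOAD_FAST_LOAD_FAST k,b → push 9,23. Stack: [9, 23]
BINARY_OP * → 9 * 23 = 207. Stack: [207]
LOAD_FAST s → push 0. Stack: [207, 0]
BINARY_OP * → 207 * 0 = 0. Stack: [0]
STORE_FAST k → k=0. Stack: []
LOAD_FAST_LOAD_FAST b,b → push 23,23. Stack: [23, 23]
BINARY_OP % → 23 % 23 = 0. Stack: [0]
LOAD_FAST_LOAD_FAST s,a → push 0,1. Stack: [0, 0, 1]
BINARY_OP + → 0 + 1 = 1. Stack: [0, 1]
BINARY_OP + → 0 + 1 = 1. Stack: [1]
STORE_FAST q → q=1. Stack: []
LOAD_FAST_LOAD_FAST b,q → push 23,1. Stack: [23, 1]
BINARY_OP - → 23 - 1 = 22. Stack: [22]
LOAD_FAST q → push 1. Stack: [22, 1]
BINARY_OP + → 22 + 1 = 23. Stack: [23]
STORE_FAST z → z=23. Stack: []
LOAD_FAST_LOAD_FAST b,z → push 23,23. Stack: [23, 23]
BINARY_OP * → 23 * 23 = 529. Stack: [529]
STORE_FAST u → u=529. Stack: []
LOAD_FAST_LOAD_FAST u,s → push 529,0. Stack: [529, 0]
BINARY_OP | → 529 | 0 = 529. Stack: [529]
RETURN_VALUE → return 529.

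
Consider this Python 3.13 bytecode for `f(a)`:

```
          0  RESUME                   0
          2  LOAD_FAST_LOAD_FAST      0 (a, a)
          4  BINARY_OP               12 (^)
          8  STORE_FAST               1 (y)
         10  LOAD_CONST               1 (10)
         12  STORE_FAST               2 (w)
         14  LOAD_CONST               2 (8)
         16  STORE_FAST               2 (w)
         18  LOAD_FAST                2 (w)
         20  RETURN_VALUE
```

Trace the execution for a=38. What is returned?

8

LOAD_FAST_LOAD_FAST a,a → push 38,38. Stack: [38, 38]
BINARY_OP ^ → 38 ^ 38 = 0. Stack: [0]
STORE_FAST y → y=0. Stack: []
LOAD_CONST → push 10. Stack: [10]
STORE_FAST w → w=10. Stack: []
LOAD_CONST → push 8. Stack: [8]
STORE_FAST w → w=8. Stack: []
LOAD_FAST w → push 8. Stack: [8]
RETURN_VALUE → return 8.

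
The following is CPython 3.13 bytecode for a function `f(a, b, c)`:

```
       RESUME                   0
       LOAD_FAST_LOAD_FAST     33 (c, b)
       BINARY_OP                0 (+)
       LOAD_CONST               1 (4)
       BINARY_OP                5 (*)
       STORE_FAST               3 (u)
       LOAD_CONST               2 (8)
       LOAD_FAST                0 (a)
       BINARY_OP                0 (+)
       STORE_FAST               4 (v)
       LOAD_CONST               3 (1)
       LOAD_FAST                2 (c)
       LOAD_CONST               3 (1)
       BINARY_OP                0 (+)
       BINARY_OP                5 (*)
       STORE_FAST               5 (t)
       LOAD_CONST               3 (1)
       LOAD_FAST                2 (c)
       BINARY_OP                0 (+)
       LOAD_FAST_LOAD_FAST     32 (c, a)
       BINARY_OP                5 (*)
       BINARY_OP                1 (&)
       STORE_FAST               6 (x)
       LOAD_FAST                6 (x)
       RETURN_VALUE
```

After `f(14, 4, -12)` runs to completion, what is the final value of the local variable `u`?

LOAD_FAST_LOAD_FAST c,b → push -12,4. Stack: [-12, 4]
BINARY_OP + → -12 + 4 = -8. Stack: [-8]
LOAD_CONST → push 4. Stack: [-8, 4]
BINARY_OP * → -8 * 4 = -32. Stack: [-32]
STORE_FAST u → u=-32. Stack: []
LOAD_CONST → push 8. Stack: [8]
LOAD_FAST a → push 14. Stack: [8, 14]
BINARY_OP + → 8 + 14 = 22. Stack: [22]
STORE_FAST v → v=22. Stack: []
LOAD_CONST → push 1. Stack: [1]
LOAD_FAST c → push -12. Stack: [1, -12]
LOAD_CONST → push 1. Stack: [1, -12, 1]
BINARY_OP + → -12 + 1 = -11. Stack: [1, -11]
BINARY_OP * → 1 * -11 = -11. Stack: [-11]
STORE_FAST t → t=-11. Stack: []
LOAD_CONST → push 1. Stack: [1]
LOAD_FAST c → push -12. Stack: [1, -12]
BINARY_OP + → 1 + -12 = -11. Stack: [-11]
LOAD_FAST_LOAD_FAST c,a → push -12,14. Stack: [-11, -12, 14]
BINARY_OP * → -12 * 14 = -168. Stack: [-11, -168]
BINARY_OP & → -11 & -168 = -176. Stack: [-176]
STORE_FAST x → x=-176. Stack: []
LOAD_FAST x → push -176. Stack: [-176]
RETURN_VALUE → return -176.

-32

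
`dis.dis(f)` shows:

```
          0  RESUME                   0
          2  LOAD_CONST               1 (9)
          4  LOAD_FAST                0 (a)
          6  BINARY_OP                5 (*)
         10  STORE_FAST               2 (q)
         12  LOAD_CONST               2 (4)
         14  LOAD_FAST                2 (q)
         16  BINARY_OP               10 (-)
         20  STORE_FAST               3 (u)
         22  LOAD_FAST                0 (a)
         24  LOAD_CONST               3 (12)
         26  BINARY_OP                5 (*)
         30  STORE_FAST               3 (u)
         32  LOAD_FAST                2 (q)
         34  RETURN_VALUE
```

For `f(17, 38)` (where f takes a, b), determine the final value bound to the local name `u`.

LOAD_CONST → push 9. Stack: [9]
LOAD_FAST a → push 17. Stack: [9, 17]
BINARY_OP * → 9 * 17 = 153. Stack: [153]
STORE_FAST q → q=153. Stack: []
LOAD_CONST → push 4. Stack: [4]
LOAD_FAST q → push 153. Stack: [4, 153]
BINARY_OP - → 4 - 153 = -149. Stack: [-149]
STORE_FAST u → u=-149. Stack: []
LOAD_FAST a → push 17. Stack: [17]
LOAD_CONST → push 12. Stack: [17, 12]
BINARY_OP * → 17 * 12 = 204. Stack: [204]
STORE_FAST u → u=204. Stack: []
LOAD_FAST q → push 153. Stack: [153]
RETURN_VALUE → return 153.

204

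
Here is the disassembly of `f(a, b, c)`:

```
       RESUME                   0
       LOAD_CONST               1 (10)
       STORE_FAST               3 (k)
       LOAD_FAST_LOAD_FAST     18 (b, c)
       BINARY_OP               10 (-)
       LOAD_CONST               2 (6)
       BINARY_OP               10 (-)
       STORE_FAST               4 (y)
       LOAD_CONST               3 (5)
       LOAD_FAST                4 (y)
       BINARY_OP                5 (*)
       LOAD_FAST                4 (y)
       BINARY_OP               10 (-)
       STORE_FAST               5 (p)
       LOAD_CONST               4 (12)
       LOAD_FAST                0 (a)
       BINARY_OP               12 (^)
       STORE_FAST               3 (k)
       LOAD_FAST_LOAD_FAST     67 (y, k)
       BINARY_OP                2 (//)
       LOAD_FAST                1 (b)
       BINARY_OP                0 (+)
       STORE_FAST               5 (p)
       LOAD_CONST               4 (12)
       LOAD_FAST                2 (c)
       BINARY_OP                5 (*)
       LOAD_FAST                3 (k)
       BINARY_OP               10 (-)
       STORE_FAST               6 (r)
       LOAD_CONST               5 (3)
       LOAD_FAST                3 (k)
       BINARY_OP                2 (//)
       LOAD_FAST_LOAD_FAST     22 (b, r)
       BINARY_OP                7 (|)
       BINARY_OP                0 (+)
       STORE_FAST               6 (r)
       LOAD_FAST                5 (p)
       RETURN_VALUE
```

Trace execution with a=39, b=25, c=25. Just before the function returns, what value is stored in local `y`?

LOAD_CONST → push 10. Stack: [10]
STORE_FAST k → k=10. Stack: []
LOAD_FAST_LOAD_FAST b,c → push 25,25. Stack: [25, 25]
BINARY_OP - → 25 - 25 = 0. Stack: [0]
LOAD_CONST → push 6. Stack: [0, 6]
BINARY_OP - → 0 - 6 = -6. Stack: [-6]
STORE_FAST y → y=-6. Stack: []
LOAD_CONST → push 5. Stack: [5]
LOAD_FAST y → push -6. Stack: [5, -6]
BINARY_OP * → 5 * -6 = -30. Stack: [-30]
LOAD_FAST y → push -6. Stack: [-30, -6]
BINARY_OP - → -30 - -6 = -24. Stack: [-24]
STORE_FAST p → p=-24. Stack: []
LOAD_CONST → push 12. Stack: [12]
LOAD_FAST a → push 39. Stack: [12, 39]
BINARY_OP ^ → 12 ^ 39 = 43. Stack: [43]
STORE_FAST k → k=43. Stack: []
LOAD_FAST_LOAD_FAST y,k → push -6,43. Stack: [-6, 43]
BINARY_OP // → -6 // 43 = -1. Stack: [-1]
LOAD_FAST b → push 25. Stack: [-1, 25]
BINARY_OP + → -1 + 25 = 24. Stack: [24]
STORE_FAST p → p=24. Stack: []
LOAD_CONST → push 12. Stack: [12]
LOAD_FAST c → push 25. Stack: [12, 25]
BINARY_OP * → 12 * 25 = 300. Stack: [300]
LOAD_FAST k → push 43. Stack: [300, 43]
BINARY_OP - → 300 - 43 = 257. Stack: [257]
STORE_FAST r → r=257. Stack: []
LOAD_CONST → push 3. Stack: [3]
LOAD_FAST k → push 43. Stack: [3, 43]
BINARY_OP // → 3 // 43 = 0. Stack: [0]
LOAD_FAST_LOAD_FAST b,r → push 25,257. Stack: [0, 25, 257]
BINARY_OP | → 25 | 257 = 281. Stack: [0, 281]
BINARY_OP + → 0 + 281 = 281. Stack: [281]
STORE_FAST r → r=281. Stack: []
LOAD_FAST p → push 24. Stack: [24]
RETURN_VALUE → return 24.

-6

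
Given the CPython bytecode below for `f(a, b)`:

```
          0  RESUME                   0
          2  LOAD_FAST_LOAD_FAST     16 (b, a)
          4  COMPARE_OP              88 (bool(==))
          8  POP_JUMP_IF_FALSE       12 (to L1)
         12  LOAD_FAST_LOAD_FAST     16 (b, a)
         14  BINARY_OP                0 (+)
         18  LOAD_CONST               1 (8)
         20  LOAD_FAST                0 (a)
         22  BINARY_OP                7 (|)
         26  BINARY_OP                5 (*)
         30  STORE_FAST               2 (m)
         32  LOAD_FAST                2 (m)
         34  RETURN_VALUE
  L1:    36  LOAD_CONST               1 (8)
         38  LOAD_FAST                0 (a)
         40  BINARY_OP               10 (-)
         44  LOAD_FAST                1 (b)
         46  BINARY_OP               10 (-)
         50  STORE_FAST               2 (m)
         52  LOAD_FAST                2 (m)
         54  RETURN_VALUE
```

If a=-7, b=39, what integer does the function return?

LOAD_FAST_LOAD_FAST b,a → push 39,-7. Stack: [39, -7]
COMPARE_OP bool(==) → 39 vs -7 = False. Stack: [False]
POP_JUMP_IF_FALSE → pop False; jump. Stack: []
LOAD_CONST → push 8. Stack: [8]
LOAD_FAST a → push -7. Stack: [8, -7]
BINARY_OP - → 8 - -7 = 15. Stack: [15]
LOAD_FAST b → push 39. Stack: [15, 39]
BINARY_OP - → 15 - 39 = -24. Stack: [-24]
STORE_FAST m → m=-24. Stack: []
LOAD_FAST m → push -24. Stack: [-24]
RETURN_VALUE → return -24.

-24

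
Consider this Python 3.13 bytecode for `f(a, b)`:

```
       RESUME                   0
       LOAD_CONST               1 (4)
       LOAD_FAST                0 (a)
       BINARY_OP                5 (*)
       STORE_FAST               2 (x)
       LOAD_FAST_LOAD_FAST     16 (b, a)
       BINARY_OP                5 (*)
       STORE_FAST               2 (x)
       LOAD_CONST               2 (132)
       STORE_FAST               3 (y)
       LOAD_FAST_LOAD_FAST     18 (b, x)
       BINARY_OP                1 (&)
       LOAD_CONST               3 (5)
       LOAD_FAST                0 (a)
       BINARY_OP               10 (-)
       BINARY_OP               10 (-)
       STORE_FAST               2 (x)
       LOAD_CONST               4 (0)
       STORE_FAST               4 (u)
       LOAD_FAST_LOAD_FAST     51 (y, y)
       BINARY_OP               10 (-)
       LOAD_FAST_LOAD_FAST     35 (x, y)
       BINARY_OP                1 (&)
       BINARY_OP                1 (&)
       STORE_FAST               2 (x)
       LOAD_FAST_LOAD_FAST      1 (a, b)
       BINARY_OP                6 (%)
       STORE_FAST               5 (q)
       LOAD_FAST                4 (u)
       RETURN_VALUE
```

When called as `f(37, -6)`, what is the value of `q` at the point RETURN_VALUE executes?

-5

LOAD_CONST → push 4. Stack: [4]
LOAD_FAST a → push 37. Stack: [4, 37]
BINARY_OP * → 4 * 37 = 148. Stack: [148]
STORE_FAST x → x=148. Stack: []
LOAD_FAST_LOAD_FAST b,a → push -6,37. Stack: [-6, 37]
BINARY_OP * → -6 * 37 = -222. Stack: [-222]
STORE_FAST x → x=-222. Stack: []
LOAD_CONST → push 132. Stack: [132]
STORE_FAST y → y=132. Stack: []
LOAD_FAST_LOAD_FAST b,x → push -6,-222. Stack: [-6, -222]
BINARY_OP & → -6 & -222 = -222. Stack: [-222]
LOAD_CONST → push 5. Stack: [-222, 5]
LOAD_FAST a → push 37. Stack: [-222, 5, 37]
BINARY_OP - → 5 - 37 = -32. Stack: [-222, -32]
BINARY_OP - → -222 - -32 = -190. Stack: [-190]
STORE_FAST x → x=-190. Stack: []
LOAD_CONST → push 0. Stack: [0]
STORE_FAST u → u=0. Stack: []
LOAD_FAST_LOAD_FAST y,y → push 132,132. Stack: [132, 132]
BINARY_OP - → 132 - 132 = 0. Stack: [0]
LOAD_FAST_LOAD_FAST x,y → push -190,132. Stack: [0, -190, 132]
BINARY_OP & → -190 & 132 = 0. Stack: [0, 0]
BINARY_OP & → 0 & 0 = 0. Stack: [0]
STORE_FAST x → x=0. Stack: []
LOAD_FAST_LOAD_FAST a,b → push 37,-6. Stack: [37, -6]
BINARY_OP % → 37 % -6 = -5. Stack: [-5]
STORE_FAST q → q=-5. Stack: []
LOAD_FAST u → push 0. Stack: [0]
RETURN_VALUE → return 0.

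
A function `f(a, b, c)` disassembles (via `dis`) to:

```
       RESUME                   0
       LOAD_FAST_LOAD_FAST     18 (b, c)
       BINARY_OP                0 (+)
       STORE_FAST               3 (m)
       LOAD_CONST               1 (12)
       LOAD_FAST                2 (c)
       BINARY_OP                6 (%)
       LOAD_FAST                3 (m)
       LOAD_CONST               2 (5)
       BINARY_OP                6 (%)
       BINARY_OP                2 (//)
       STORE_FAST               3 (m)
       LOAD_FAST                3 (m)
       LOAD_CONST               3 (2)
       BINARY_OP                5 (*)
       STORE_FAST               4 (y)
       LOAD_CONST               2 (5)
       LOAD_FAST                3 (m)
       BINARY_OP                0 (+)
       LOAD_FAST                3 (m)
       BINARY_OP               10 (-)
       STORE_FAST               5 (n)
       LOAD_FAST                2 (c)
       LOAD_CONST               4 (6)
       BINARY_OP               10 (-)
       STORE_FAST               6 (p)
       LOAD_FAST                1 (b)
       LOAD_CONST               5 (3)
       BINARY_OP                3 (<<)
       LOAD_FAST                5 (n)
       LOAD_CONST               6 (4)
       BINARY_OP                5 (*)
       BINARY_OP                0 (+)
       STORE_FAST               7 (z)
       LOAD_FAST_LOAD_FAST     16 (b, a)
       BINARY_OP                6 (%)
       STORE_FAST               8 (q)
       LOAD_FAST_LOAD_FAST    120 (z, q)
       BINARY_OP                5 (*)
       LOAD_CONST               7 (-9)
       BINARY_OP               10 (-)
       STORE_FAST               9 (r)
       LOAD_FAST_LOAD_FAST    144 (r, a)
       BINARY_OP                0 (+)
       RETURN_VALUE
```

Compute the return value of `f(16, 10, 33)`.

1025

LOAD_FAST_LOAD_FAST b,c → push 10,33. Stack: [10, 33]
BINARY_OP + → 10 + 33 = 43. Stack: [43]
STORE_FAST m → m=43. Stack: []
LOAD_CONST → push 12. Stack: [12]
LOAD_FAST c → push 33. Stack: [12, 33]
BINARY_OP % → 12 % 33 = 12. Stack: [12]
LOAD_FAST m → push 43. Stack: [12, 43]
LOAD_CONST → push 5. Stack: [12, 43, 5]
BINARY_OP % → 43 % 5 = 3. Stack: [12, 3]
BINARY_OP // → 12 // 3 = 4. Stack: [4]
STORE_FAST m → m=4. Stack: []
LOAD_FAST m → push 4. Stack: [4]
LOAD_CONST → push 2. Stack: [4, 2]
BINARY_OP * → 4 * 2 = 8. Stack: [8]
STORE_FAST y → y=8. Stack: []
LOAD_CONST → push 5. Stack: [5]
LOAD_FAST m → push 4. Stack: [5, 4]
BINARY_OP + → 5 + 4 = 9. Stack: [9]
LOAD_FAST m → push 4. Stack: [9, 4]
BINARY_OP - → 9 - 4 = 5. Stack: [5]
STORE_FAST n → n=5. Stack: []
LOAD_FAST c → push 33. Stack: [33]
LOAD_CONST → push 6. Stack: [33, 6]
BINARY_OP - → 33 - 6 = 27. Stack: [27]
STORE_FAST p → p=27. Stack: []
LOAD_FAST b → push 10. Stack: [10]
LOAD_CONST → push 3. Stack: [10, 3]
BINARY_OP << → 10 << 3 = 80. Stack: [80]
LOAD_FAST n → push 5. Stack: [80, 5]
LOAD_CONST → push 4. Stack: [80, 5, 4]
BINARY_OP * → 5 * 4 = 20. Stack: [80, 20]
BINARY_OP + → 80 + 20 = 100. Stack: [100]
STORE_FAST z → z=100. Stack: []
LOAD_FAST_LOAD_FAST b,a → push 10,16. Stack: [10, 16]
BINARY_OP % → 10 % 16 = 10. Stack: [10]
STORE_FAST q → q=10. Stack: []
LOAD_FAST_LOAD_FAST z,q → push 100,10. Stack: [100, 10]
BINARY_OP * → 100 * 10 = 1000. Stack: [1000]
LOAD_CONST → push -9. Stack: [1000, -9]
BINARY_OP - → 1000 - -9 = 1009. Stack: [1009]
STORE_FAST r → r=1009. Stack: []
LOAD_FAST_LOAD_FAST r,a → push 1009,16. Stack: [1009, 16]
BINARY_OP + → 1009 + 16 = 1025. Stack: [1025]
RETURN_VALUE → return 1025.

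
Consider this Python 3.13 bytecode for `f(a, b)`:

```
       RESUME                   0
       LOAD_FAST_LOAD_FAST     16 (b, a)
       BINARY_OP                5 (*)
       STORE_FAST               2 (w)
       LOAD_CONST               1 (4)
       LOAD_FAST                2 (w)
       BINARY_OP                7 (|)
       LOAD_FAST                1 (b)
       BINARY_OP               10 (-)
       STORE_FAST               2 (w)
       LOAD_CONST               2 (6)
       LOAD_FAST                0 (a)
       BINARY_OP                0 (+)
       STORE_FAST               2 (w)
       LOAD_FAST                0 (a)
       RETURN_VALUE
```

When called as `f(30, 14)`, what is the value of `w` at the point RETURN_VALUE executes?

36

LOAD_FAST_LOAD_FAST b,a → push 14,30. Stack: [14, 30]
BINARY_OP * → 14 * 30 = 420. Stack: [420]
STORE_FAST w → w=420. Stack: []
LOAD_CONST → push 4. Stack: [4]
LOAD_FAST w → push 420. Stack: [4, 420]
BINARY_OP | → 4 | 420 = 420. Stack: [420]
LOAD_FAST b → push 14. Stack: [420, 14]
BINARY_OP - → 420 - 14 = 406. Stack: [406]
STORE_FAST w → w=406. Stack: []
LOAD_CONST → push 6. Stack: [6]
LOAD_FAST a → push 30. Stack: [6, 30]
BINARY_OP + → 6 + 30 = 36. Stack: [36]
STORE_FAST w → w=36. Stack: []
LOAD_FAST a → push 30. Stack: [30]
RETURN_VALUE → return 30.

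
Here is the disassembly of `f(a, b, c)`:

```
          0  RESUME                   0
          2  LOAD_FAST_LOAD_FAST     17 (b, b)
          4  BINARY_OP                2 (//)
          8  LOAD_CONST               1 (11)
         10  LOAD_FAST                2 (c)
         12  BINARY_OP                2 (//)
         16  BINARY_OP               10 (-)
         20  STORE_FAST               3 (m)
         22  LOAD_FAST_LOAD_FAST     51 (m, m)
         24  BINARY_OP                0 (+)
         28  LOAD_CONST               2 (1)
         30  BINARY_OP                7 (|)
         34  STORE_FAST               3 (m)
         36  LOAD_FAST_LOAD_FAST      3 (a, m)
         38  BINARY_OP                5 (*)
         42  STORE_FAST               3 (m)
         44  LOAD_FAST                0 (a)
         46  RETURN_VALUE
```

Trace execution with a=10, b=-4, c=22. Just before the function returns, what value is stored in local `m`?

30

LOAD_FAST_LOAD_FAST b,b → push -4,-4. Stack: [-4, -4]
BINARY_OP // → -4 // -4 = 1. Stack: [1]
LOAD_CONST → push 11. Stack: [1, 11]
LOAD_FAST c → push 22. Stack: [1, 11, 22]
BINARY_OP // → 11 // 22 = 0. Stack: [1, 0]
BINARY_OP - → 1 - 0 = 1. Stack: [1]
STORE_FAST m → m=1. Stack: []
LOAD_FAST_LOAD_FAST m,m → push 1,1. Stack: [1, 1]
BINARY_OP + → 1 + 1 = 2. Stack: [2]
LOAD_CONST → push 1. Stack: [2, 1]
BINARY_OP | → 2 | 1 = 3. Stack: [3]
STORE_FAST m → m=3. Stack: []
LOAD_FAST_LOAD_FAST a,m → push 10,3. Stack: [10, 3]
BINARY_OP * → 10 * 3 = 30. Stack: [30]
STORE_FAST m → m=30. Stack: []
LOAD_FAST a → push 10. Stack: [10]
RETURN_VALUE → return 10.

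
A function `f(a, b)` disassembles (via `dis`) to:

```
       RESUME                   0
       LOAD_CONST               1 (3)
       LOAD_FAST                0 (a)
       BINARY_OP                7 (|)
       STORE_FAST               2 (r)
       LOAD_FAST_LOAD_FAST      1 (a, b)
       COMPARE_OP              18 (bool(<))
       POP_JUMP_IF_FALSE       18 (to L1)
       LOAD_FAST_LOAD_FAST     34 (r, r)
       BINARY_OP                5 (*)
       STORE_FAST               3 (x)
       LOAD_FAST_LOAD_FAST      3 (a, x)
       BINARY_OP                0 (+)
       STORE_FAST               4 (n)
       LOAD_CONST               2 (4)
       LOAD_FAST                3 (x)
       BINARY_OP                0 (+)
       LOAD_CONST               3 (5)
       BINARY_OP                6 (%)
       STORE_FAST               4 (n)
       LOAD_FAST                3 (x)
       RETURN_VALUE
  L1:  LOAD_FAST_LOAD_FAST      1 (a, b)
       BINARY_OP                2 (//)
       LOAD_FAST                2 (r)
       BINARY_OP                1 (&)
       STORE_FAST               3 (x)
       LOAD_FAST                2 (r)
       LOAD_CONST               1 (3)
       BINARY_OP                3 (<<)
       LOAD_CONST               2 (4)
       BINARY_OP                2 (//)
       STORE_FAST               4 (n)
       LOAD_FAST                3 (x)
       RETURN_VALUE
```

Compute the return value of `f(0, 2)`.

9

LOAD_CONST → push 3. Stack: [3]
LOAD_FAST a → push 0. Stack: [3, 0]
BINARY_OP | → 3 | 0 = 3. Stack: [3]
STORE_FAST r → r=3. Stack: []
LOAD_FAST_LOAD_FAST a,b → push 0,2. Stack: [0, 2]
COMPARE_OP bool(<) → 0 vs 2 = True. Stack: [True]
POP_JUMP_IF_FALSE → pop True; no jump. Stack: []
LOAD_FAST_LOAD_FAST r,r → push 3,3. Stack: [3, 3]
BINARY_OP * → 3 * 3 = 9. Stack: [9]
STORE_FAST x → x=9. Stack: []
LOAD_FAST_LOAD_FAST a,x → push 0,9. Stack: [0, 9]
BINARY_OP + → 0 + 9 = 9. Stack: [9]
STORE_FAST n → n=9. Stack: []
LOAD_CONST → push 4. Stack: [4]
LOAD_FAST x → push 9. Stack: [4, 9]
BINARY_OP + → 4 + 9 = 13. Stack: [13]
LOAD_CONST → push 5. Stack: [13, 5]
BINARY_OP % → 13 % 5 = 3. Stack: [3]
STORE_FAST n → n=3. Stack: []
LOAD_FAST x → push 9. Stack: [9]
RETURN_VALUE → return 9.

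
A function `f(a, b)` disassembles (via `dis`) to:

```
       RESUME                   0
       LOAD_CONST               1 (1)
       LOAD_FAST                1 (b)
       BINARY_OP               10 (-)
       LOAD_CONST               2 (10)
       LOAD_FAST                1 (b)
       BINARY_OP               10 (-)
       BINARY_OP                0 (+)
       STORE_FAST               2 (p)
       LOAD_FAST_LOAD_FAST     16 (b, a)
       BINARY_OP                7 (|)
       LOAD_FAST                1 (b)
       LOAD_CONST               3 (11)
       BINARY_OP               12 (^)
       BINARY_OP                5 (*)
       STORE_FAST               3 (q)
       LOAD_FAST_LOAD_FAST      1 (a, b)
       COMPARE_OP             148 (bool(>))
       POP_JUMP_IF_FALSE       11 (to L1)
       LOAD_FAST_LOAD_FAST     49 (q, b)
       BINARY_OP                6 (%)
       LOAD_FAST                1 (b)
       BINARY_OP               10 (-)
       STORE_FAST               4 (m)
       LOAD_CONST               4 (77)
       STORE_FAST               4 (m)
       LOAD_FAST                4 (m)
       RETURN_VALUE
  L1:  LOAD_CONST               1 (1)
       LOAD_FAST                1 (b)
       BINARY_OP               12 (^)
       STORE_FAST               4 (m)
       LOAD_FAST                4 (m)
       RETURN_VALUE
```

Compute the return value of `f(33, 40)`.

41

LOAD_CONST → push 1. Stack: [1]
LOAD_FAST b → push 40. Stack: [1, 40]
BINARY_OP - → 1 - 40 = -39. Stack: [-39]
LOAD_CONST → push 10. Stack: [-39, 10]
LOAD_FAST b → push 40. Stack: [-39, 10, 40]
BINARY_OP - → 10 - 40 = -30. Stack: [-39, -30]
BINARY_OP + → -39 + -30 = -69. Stack: [-69]
STORE_FAST p → p=-69. Stack: []
LOAD_FAST_LOAD_FAST b,a → push 40,33. Stack: [40, 33]
BINARY_OP | → 40 | 33 = 41. Stack: [41]
LOAD_FAST b → push 40. Stack: [41, 40]
LOAD_CONST → push 11. Stack: [41, 40, 11]
BINARY_OP ^ → 40 ^ 11 = 35. Stack: [41, 35]
BINARY_OP * → 41 * 35 = 1435. Stack: [1435]
STORE_FAST q → q=1435. Stack: []
LOAD_FAST_LOAD_FAST a,b → push 33,40. Stack: [33, 40]
COMPARE_OP bool(>) → 33 vs 40 = False. Stack: [False]
POP_JUMP_IF_FALSE → pop False; jump. Stack: []
LOAD_CONST → push 1. Stack: [1]
LOAD_FAST b → push 40. Stack: [1, 40]
BINARY_OP ^ → 1 ^ 40 = 41. Stack: [41]
STORE_FAST m → m=41. Stack: []
LOAD_FAST m → push 41. Stack: [41]
RETURN_VALUE → return 41.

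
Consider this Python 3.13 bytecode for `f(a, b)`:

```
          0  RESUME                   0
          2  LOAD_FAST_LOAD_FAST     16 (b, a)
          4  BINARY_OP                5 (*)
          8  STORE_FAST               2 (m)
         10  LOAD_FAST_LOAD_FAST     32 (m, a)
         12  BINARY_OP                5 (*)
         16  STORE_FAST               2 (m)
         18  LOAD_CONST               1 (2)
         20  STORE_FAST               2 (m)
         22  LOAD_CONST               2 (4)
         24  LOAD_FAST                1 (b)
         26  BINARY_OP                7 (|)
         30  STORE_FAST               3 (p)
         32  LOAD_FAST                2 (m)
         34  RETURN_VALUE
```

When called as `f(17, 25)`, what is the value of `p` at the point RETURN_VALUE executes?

29

LOAD_FAST_LOAD_FAST b,a → push 25,17. Stack: [25, 17]
BINARY_OP * → 25 * 17 = 425. Stack: [425]
STORE_FAST m → m=425. Stack: []
LOAD_FAST_LOAD_FAST m,a → push 425,17. Stack: [425, 17]
BINARY_OP * → 425 * 17 = 7225. Stack: [7225]
STORE_FAST m → m=7225. Stack: []
LOAD_CONST → push 2. Stack: [2]
STORE_FAST m → m=2. Stack: []
LOAD_CONST → push 4. Stack: [4]
LOAD_FAST b → push 25. Stack: [4, 25]
BINARY_OP | → 4 | 25 = 29. Stack: [29]
STORE_FAST p → p=29. Stack: []
LOAD_FAST m → push 2. Stack: [2]
RETURN_VALUE → return 2.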